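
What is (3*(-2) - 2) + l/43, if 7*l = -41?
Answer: -2449/301 ≈ -8.1362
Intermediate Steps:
l = -41/7 (l = (⅐)*(-41) = -41/7 ≈ -5.8571)
(3*(-2) - 2) + l/43 = (3*(-2) - 2) - 41/7/43 = (-6 - 2) - 41/7*1/43 = -8 - 41/301 = -2449/301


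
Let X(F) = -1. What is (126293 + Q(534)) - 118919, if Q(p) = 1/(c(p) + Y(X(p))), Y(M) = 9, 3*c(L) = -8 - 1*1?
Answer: 44245/6 ≈ 7374.2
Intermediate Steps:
c(L) = -3 (c(L) = (-8 - 1*1)/3 = (-8 - 1)/3 = (⅓)*(-9) = -3)
Q(p) = ⅙ (Q(p) = 1/(-3 + 9) = 1/6 = ⅙)
(126293 + Q(534)) - 118919 = (126293 + ⅙) - 118919 = 757759/6 - 118919 = 44245/6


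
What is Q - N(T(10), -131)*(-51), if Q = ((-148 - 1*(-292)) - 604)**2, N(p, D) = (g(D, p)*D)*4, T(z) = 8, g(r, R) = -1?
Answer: 238324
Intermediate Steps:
N(p, D) = -4*D (N(p, D) = -D*4 = -4*D)
Q = 211600 (Q = ((-148 + 292) - 604)**2 = (144 - 604)**2 = (-460)**2 = 211600)
Q - N(T(10), -131)*(-51) = 211600 - (-4*(-131))*(-51) = 211600 - 524*(-51) = 211600 - 1*(-26724) = 211600 + 26724 = 238324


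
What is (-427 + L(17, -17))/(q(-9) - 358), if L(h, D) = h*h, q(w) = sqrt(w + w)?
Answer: 24702/64091 + 207*I*sqrt(2)/64091 ≈ 0.38542 + 0.0045676*I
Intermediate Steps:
q(w) = sqrt(2)*sqrt(w) (q(w) = sqrt(2*w) = sqrt(2)*sqrt(w))
L(h, D) = h**2
(-427 + L(17, -17))/(q(-9) - 358) = (-427 + 17**2)/(sqrt(2)*sqrt(-9) - 358) = (-427 + 289)/(sqrt(2)*(3*I) - 358) = -138/(3*I*sqrt(2) - 358) = -138/(-358 + 3*I*sqrt(2))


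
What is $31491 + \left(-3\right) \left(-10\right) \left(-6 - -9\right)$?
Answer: $31581$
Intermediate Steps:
$31491 + \left(-3\right) \left(-10\right) \left(-6 - -9\right) = 31491 + 30 \left(-6 + 9\right) = 31491 + 30 \cdot 3 = 31491 + 90 = 31581$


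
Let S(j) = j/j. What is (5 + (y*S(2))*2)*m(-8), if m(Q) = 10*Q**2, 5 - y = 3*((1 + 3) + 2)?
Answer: -13440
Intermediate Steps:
S(j) = 1
y = -13 (y = 5 - 3*((1 + 3) + 2) = 5 - 3*(4 + 2) = 5 - 3*6 = 5 - 1*18 = 5 - 18 = -13)
(5 + (y*S(2))*2)*m(-8) = (5 - 13*1*2)*(10*(-8)**2) = (5 - 13*2)*(10*64) = (5 - 26)*640 = -21*640 = -13440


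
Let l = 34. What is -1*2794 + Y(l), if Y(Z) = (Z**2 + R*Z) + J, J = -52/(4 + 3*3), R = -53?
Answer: -3444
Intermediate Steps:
J = -4 (J = -52/(4 + 9) = -52/13 = -52*1/13 = -4)
Y(Z) = -4 + Z**2 - 53*Z (Y(Z) = (Z**2 - 53*Z) - 4 = -4 + Z**2 - 53*Z)
-1*2794 + Y(l) = -1*2794 + (-4 + 34**2 - 53*34) = -2794 + (-4 + 1156 - 1802) = -2794 - 650 = -3444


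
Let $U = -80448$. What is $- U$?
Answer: $80448$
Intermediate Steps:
$- U = \left(-1\right) \left(-80448\right) = 80448$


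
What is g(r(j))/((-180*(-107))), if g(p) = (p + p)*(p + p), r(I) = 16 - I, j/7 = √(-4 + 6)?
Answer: 118/1605 - 224*√2/4815 ≈ 0.0077292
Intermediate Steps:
j = 7*√2 (j = 7*√(-4 + 6) = 7*√2 ≈ 9.8995)
g(p) = 4*p² (g(p) = (2*p)*(2*p) = 4*p²)
g(r(j))/((-180*(-107))) = (4*(16 - 7*√2)²)/((-180*(-107))) = (4*(16 - 7*√2)²)/19260 = (4*(16 - 7*√2)²)*(1/19260) = (16 - 7*√2)²/4815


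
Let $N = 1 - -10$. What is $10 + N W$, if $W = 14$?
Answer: $164$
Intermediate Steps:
$N = 11$ ($N = 1 + 10 = 11$)
$10 + N W = 10 + 11 \cdot 14 = 10 + 154 = 164$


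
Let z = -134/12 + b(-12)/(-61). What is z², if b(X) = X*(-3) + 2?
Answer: 18619225/133956 ≈ 139.00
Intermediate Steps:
b(X) = 2 - 3*X (b(X) = -3*X + 2 = 2 - 3*X)
z = -4315/366 (z = -134/12 + (2 - 3*(-12))/(-61) = -134*1/12 + (2 + 36)*(-1/61) = -67/6 + 38*(-1/61) = -67/6 - 38/61 = -4315/366 ≈ -11.790)
z² = (-4315/366)² = 18619225/133956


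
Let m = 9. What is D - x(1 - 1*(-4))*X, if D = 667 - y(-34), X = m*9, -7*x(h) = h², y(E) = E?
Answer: 6932/7 ≈ 990.29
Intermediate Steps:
x(h) = -h²/7
X = 81 (X = 9*9 = 81)
D = 701 (D = 667 - 1*(-34) = 667 + 34 = 701)
D - x(1 - 1*(-4))*X = 701 - (-(1 - 1*(-4))²/7)*81 = 701 - (-(1 + 4)²/7)*81 = 701 - (-⅐*5²)*81 = 701 - (-⅐*25)*81 = 701 - (-25)*81/7 = 701 - 1*(-2025/7) = 701 + 2025/7 = 6932/7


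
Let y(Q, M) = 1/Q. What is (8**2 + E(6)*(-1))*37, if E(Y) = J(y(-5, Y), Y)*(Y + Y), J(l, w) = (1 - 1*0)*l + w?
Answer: -1036/5 ≈ -207.20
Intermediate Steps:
J(l, w) = l + w (J(l, w) = (1 + 0)*l + w = 1*l + w = l + w)
E(Y) = 2*Y*(-1/5 + Y) (E(Y) = (1/(-5) + Y)*(Y + Y) = (-1/5 + Y)*(2*Y) = 2*Y*(-1/5 + Y))
(8**2 + E(6)*(-1))*37 = (8**2 + ((2/5)*6*(-1 + 5*6))*(-1))*37 = (64 + ((2/5)*6*(-1 + 30))*(-1))*37 = (64 + ((2/5)*6*29)*(-1))*37 = (64 + (348/5)*(-1))*37 = (64 - 348/5)*37 = -28/5*37 = -1036/5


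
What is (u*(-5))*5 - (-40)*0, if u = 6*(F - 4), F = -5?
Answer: 1350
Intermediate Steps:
u = -54 (u = 6*(-5 - 4) = 6*(-9) = -54)
(u*(-5))*5 - (-40)*0 = -54*(-5)*5 - (-40)*0 = 270*5 - 40*0 = 1350 + 0 = 1350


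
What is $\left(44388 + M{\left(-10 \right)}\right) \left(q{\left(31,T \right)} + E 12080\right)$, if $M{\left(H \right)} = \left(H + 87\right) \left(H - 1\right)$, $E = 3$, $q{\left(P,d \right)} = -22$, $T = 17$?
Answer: $1576967938$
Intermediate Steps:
$M{\left(H \right)} = \left(-1 + H\right) \left(87 + H\right)$ ($M{\left(H \right)} = \left(87 + H\right) \left(-1 + H\right) = \left(-1 + H\right) \left(87 + H\right)$)
$\left(44388 + M{\left(-10 \right)}\right) \left(q{\left(31,T \right)} + E 12080\right) = \left(44388 + \left(-87 + \left(-10\right)^{2} + 86 \left(-10\right)\right)\right) \left(-22 + 3 \cdot 12080\right) = \left(44388 - 847\right) \left(-22 + 36240\right) = \left(44388 - 847\right) 36218 = 43541 \cdot 36218 = 1576967938$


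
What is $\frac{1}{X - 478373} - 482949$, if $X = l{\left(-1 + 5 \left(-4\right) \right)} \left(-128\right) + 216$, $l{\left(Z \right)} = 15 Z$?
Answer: $- \frac{211452941314}{437837} \approx -4.8295 \cdot 10^{5}$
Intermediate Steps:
$X = 40536$ ($X = 15 \left(-1 + 5 \left(-4\right)\right) \left(-128\right) + 216 = 15 \left(-1 - 20\right) \left(-128\right) + 216 = 15 \left(-21\right) \left(-128\right) + 216 = \left(-315\right) \left(-128\right) + 216 = 40320 + 216 = 40536$)
$\frac{1}{X - 478373} - 482949 = \frac{1}{40536 - 478373} - 482949 = \frac{1}{-437837} - 482949 = - \frac{1}{437837} - 482949 = - \frac{211452941314}{437837}$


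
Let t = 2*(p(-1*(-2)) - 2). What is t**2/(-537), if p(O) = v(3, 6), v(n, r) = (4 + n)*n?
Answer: -1444/537 ≈ -2.6890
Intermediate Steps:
v(n, r) = n*(4 + n)
p(O) = 21 (p(O) = 3*(4 + 3) = 3*7 = 21)
t = 38 (t = 2*(21 - 2) = 2*19 = 38)
t**2/(-537) = 38**2/(-537) = 1444*(-1/537) = -1444/537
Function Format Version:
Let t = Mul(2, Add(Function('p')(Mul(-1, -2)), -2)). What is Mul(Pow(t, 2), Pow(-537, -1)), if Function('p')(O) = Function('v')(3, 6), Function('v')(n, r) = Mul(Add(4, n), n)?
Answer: Rational(-1444, 537) ≈ -2.6890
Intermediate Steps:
Function('v')(n, r) = Mul(n, Add(4, n))
Function('p')(O) = 21 (Function('p')(O) = Mul(3, Add(4, 3)) = Mul(3, 7) = 21)
t = 38 (t = Mul(2, Add(21, -2)) = Mul(2, 19) = 38)
Mul(Pow(t, 2), Pow(-537, -1)) = Mul(Pow(38, 2), Pow(-537, -1)) = Mul(1444, Rational(-1, 537)) = Rational(-1444, 537)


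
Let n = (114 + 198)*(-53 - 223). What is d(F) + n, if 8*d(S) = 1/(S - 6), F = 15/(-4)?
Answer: -6716737/78 ≈ -86112.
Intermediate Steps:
F = -15/4 (F = 15*(-¼) = -15/4 ≈ -3.7500)
n = -86112 (n = 312*(-276) = -86112)
d(S) = 1/(8*(-6 + S)) (d(S) = 1/(8*(S - 6)) = 1/(8*(-6 + S)))
d(F) + n = 1/(8*(-6 - 15/4)) - 86112 = 1/(8*(-39/4)) - 86112 = (⅛)*(-4/39) - 86112 = -1/78 - 86112 = -6716737/78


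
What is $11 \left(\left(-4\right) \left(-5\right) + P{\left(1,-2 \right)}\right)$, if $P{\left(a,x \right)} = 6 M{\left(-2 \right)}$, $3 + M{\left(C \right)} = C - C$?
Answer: $22$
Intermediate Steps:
$M{\left(C \right)} = -3$ ($M{\left(C \right)} = -3 + \left(C - C\right) = -3 + 0 = -3$)
$P{\left(a,x \right)} = -18$ ($P{\left(a,x \right)} = 6 \left(-3\right) = -18$)
$11 \left(\left(-4\right) \left(-5\right) + P{\left(1,-2 \right)}\right) = 11 \left(\left(-4\right) \left(-5\right) - 18\right) = 11 \left(20 - 18\right) = 11 \cdot 2 = 22$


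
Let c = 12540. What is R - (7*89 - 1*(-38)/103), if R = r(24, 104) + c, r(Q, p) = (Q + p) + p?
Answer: 1251309/103 ≈ 12149.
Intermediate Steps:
r(Q, p) = Q + 2*p
R = 12772 (R = (24 + 2*104) + 12540 = (24 + 208) + 12540 = 232 + 12540 = 12772)
R - (7*89 - 1*(-38)/103) = 12772 - (7*89 - 1*(-38)/103) = 12772 - (623 + 38*(1/103)) = 12772 - (623 + 38/103) = 12772 - 1*64207/103 = 12772 - 64207/103 = 1251309/103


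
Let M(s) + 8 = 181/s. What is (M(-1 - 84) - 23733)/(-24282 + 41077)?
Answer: -2018166/1427575 ≈ -1.4137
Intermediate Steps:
M(s) = -8 + 181/s
(M(-1 - 84) - 23733)/(-24282 + 41077) = ((-8 + 181/(-1 - 84)) - 23733)/(-24282 + 41077) = ((-8 + 181/(-85)) - 23733)/16795 = ((-8 + 181*(-1/85)) - 23733)*(1/16795) = ((-8 - 181/85) - 23733)*(1/16795) = (-861/85 - 23733)*(1/16795) = -2018166/85*1/16795 = -2018166/1427575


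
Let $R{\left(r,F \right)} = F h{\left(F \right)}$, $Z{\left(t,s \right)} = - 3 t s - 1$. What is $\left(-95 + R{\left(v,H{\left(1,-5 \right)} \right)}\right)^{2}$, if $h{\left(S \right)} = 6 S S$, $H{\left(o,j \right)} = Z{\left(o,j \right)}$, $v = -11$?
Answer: $267944161$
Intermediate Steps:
$Z{\left(t,s \right)} = -1 - 3 s t$ ($Z{\left(t,s \right)} = - 3 s t - 1 = -1 - 3 s t$)
$H{\left(o,j \right)} = -1 - 3 j o$
$h{\left(S \right)} = 6 S^{2}$
$R{\left(r,F \right)} = 6 F^{3}$ ($R{\left(r,F \right)} = F 6 F^{2} = 6 F^{3}$)
$\left(-95 + R{\left(v,H{\left(1,-5 \right)} \right)}\right)^{2} = \left(-95 + 6 \left(-1 - \left(-15\right) 1\right)^{3}\right)^{2} = \left(-95 + 6 \left(-1 + 15\right)^{3}\right)^{2} = \left(-95 + 6 \cdot 14^{3}\right)^{2} = \left(-95 + 6 \cdot 2744\right)^{2} = \left(-95 + 16464\right)^{2} = 16369^{2} = 267944161$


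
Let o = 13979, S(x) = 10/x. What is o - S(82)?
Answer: 573134/41 ≈ 13979.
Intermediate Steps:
o - S(82) = 13979 - 10/82 = 13979 - 1*5/41 = 13979 - 5/41 = 573134/41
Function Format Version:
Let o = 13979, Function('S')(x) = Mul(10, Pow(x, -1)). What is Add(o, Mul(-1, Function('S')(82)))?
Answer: Rational(573134, 41) ≈ 13979.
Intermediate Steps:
Add(o, Mul(-1, Function('S')(82))) = Add(13979, Mul(-1, Mul(10, Pow(82, -1)))) = Add(13979, Mul(-1, Mul(10, Rational(1, 82)))) = Add(13979, Mul(-1, Rational(5, 41))) = Add(13979, Rational(-5, 41)) = Rational(573134, 41)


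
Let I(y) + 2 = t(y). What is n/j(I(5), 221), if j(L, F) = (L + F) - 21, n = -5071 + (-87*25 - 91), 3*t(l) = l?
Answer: -22011/599 ≈ -36.746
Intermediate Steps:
t(l) = l/3
I(y) = -2 + y/3
n = -7337 (n = -5071 + (-2175 - 91) = -5071 - 2266 = -7337)
j(L, F) = -21 + F + L (j(L, F) = (F + L) - 21 = -21 + F + L)
n/j(I(5), 221) = -7337/(-21 + 221 + (-2 + (⅓)*5)) = -7337/(-21 + 221 + (-2 + 5/3)) = -7337/(-21 + 221 - ⅓) = -7337/599/3 = -7337*3/599 = -22011/599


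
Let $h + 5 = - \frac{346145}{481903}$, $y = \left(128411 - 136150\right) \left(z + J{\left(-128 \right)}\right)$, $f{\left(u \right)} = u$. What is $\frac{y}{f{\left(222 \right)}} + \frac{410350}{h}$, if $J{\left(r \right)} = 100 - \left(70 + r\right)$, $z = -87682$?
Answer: $\frac{91132059254633}{30587826} \approx 2.9794 \cdot 10^{6}$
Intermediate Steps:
$J{\left(r \right)} = 30 - r$
$y = 677348236$ ($y = \left(128411 - 136150\right) \left(-87682 + \left(30 - -128\right)\right) = - 7739 \left(-87682 + \left(30 + 128\right)\right) = - 7739 \left(-87682 + 158\right) = \left(-7739\right) \left(-87524\right) = 677348236$)
$h = - \frac{2755660}{481903}$ ($h = -5 - \frac{346145}{481903} = - \frac{2755660}{481903} \approx -5.7183$)
$\frac{y}{f{\left(222 \right)}} + \frac{410350}{h} = \frac{677348236}{222} + \frac{410350}{- \frac{2755660}{481903}} = 677348236 \cdot \frac{1}{222} + 410350 \left(- \frac{481903}{2755660}\right) = \frac{338674118}{111} - \frac{19774889605}{275566} = \frac{91132059254633}{30587826}$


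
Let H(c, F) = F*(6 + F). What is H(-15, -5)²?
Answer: 25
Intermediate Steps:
H(-15, -5)² = (-5*(6 - 5))² = (-5*1)² = (-5)² = 25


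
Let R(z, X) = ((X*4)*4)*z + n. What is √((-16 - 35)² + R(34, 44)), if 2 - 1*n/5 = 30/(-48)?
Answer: √424802/4 ≈ 162.94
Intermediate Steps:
n = 105/8 (n = 10 - 150/(-48) = 10 - 150*(-1)/48 = 10 - 5*(-5/8) = 10 + 25/8 = 105/8 ≈ 13.125)
R(z, X) = 105/8 + 16*X*z (R(z, X) = ((X*4)*4)*z + 105/8 = ((4*X)*4)*z + 105/8 = (16*X)*z + 105/8 = 16*X*z + 105/8 = 105/8 + 16*X*z)
√((-16 - 35)² + R(34, 44)) = √((-16 - 35)² + (105/8 + 16*44*34)) = √((-51)² + (105/8 + 23936)) = √(2601 + 191593/8) = √(212401/8) = √424802/4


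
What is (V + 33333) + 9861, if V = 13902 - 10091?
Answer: 47005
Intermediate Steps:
V = 3811
(V + 33333) + 9861 = (3811 + 33333) + 9861 = 37144 + 9861 = 47005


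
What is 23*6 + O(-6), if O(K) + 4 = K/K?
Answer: 135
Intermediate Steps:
O(K) = -3 (O(K) = -4 + K/K = -4 + 1 = -3)
23*6 + O(-6) = 23*6 - 3 = 138 - 3 = 135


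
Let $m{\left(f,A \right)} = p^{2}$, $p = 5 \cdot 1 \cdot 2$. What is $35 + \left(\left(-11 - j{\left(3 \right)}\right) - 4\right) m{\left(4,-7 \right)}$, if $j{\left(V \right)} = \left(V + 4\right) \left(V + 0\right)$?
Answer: $-3565$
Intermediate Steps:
$p = 10$ ($p = 5 \cdot 2 = 10$)
$j{\left(V \right)} = V \left(4 + V\right)$ ($j{\left(V \right)} = \left(4 + V\right) V = V \left(4 + V\right)$)
$m{\left(f,A \right)} = 100$ ($m{\left(f,A \right)} = 10^{2} = 100$)
$35 + \left(\left(-11 - j{\left(3 \right)}\right) - 4\right) m{\left(4,-7 \right)} = 35 + \left(\left(-11 - 3 \left(4 + 3\right)\right) - 4\right) 100 = 35 + \left(\left(-11 - 3 \cdot 7\right) - 4\right) 100 = 35 + \left(\left(-11 - 21\right) - 4\right) 100 = 35 + \left(-32 - 4\right) 100 = 35 - 3600 = -3565$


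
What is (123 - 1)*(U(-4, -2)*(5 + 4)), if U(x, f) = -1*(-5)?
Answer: 5490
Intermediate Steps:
U(x, f) = 5
(123 - 1)*(U(-4, -2)*(5 + 4)) = (123 - 1)*(5*(5 + 4)) = 122*(5*9) = 122*45 = 5490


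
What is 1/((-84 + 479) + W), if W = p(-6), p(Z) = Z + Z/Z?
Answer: 1/390 ≈ 0.0025641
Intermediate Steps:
p(Z) = 1 + Z (p(Z) = Z + 1 = 1 + Z)
W = -5 (W = 1 - 6 = -5)
1/((-84 + 479) + W) = 1/((-84 + 479) - 5) = 1/(395 - 5) = 1/390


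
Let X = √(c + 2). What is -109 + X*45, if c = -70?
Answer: -109 + 90*I*√17 ≈ -109.0 + 371.08*I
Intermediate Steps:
X = 2*I*√17 (X = √(-70 + 2) = √(-68) = 2*I*√17 ≈ 8.2462*I)
-109 + X*45 = -109 + (2*I*√17)*45 = -109 + 90*I*√17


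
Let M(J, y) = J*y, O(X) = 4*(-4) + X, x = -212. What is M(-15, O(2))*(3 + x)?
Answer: -43890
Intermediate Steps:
O(X) = -16 + X
M(-15, O(2))*(3 + x) = (-15*(-16 + 2))*(3 - 212) = -15*(-14)*(-209) = 210*(-209) = -43890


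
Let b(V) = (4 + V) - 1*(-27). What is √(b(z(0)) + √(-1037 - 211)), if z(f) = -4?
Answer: √(27 + 4*I*√78) ≈ 5.9776 + 2.955*I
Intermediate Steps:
b(V) = 31 + V (b(V) = (4 + V) + 27 = 31 + V)
√(b(z(0)) + √(-1037 - 211)) = √((31 - 4) + √(-1037 - 211)) = √(27 + √(-1248)) = √(27 + 4*I*√78)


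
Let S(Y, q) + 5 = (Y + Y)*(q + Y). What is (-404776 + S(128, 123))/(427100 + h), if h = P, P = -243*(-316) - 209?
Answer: -340525/503679 ≈ -0.67607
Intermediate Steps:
P = 76579 (P = 76788 - 209 = 76579)
h = 76579
S(Y, q) = -5 + 2*Y*(Y + q) (S(Y, q) = -5 + (Y + Y)*(q + Y) = -5 + (2*Y)*(Y + q) = -5 + 2*Y*(Y + q))
(-404776 + S(128, 123))/(427100 + h) = (-404776 + (-5 + 2*128**2 + 2*128*123))/(427100 + 76579) = (-404776 + (-5 + 2*16384 + 31488))/503679 = (-404776 + (-5 + 32768 + 31488))*(1/503679) = (-404776 + 64251)*(1/503679) = -340525*1/503679 = -340525/503679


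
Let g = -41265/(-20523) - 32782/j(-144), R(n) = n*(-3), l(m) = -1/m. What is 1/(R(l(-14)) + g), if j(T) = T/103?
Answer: 3447864/80852522843 ≈ 4.2644e-5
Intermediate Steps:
R(n) = -3*n
j(T) = T/103 (j(T) = T*(1/103) = T/103)
g = 11550465953/492552 (g = -41265/(-20523) - 32782/((1/103)*(-144)) = -41265*(-1/20523) - 32782/(-144/103) = 13755/6841 - 32782*(-103/144) = 13755/6841 + 1688273/72 = 11550465953/492552 ≈ 23450.)
1/(R(l(-14)) + g) = 1/(-(-3)/(-14) + 11550465953/492552) = 1/(-(-3)*(-1)/14 + 11550465953/492552) = 1/(-3*1/14 + 11550465953/492552) = 1/(-3/14 + 11550465953/492552) = 1/(80852522843/3447864) = 3447864/80852522843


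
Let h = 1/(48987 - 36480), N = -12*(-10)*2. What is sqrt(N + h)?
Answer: sqrt(37542024267)/12507 ≈ 15.492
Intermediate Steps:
N = 240 (N = 120*2 = 240)
h = 1/12507 ≈ 7.9955e-5
sqrt(N + h) = sqrt(240 + 1/12507) = sqrt(3001681/12507) = sqrt(37542024267)/12507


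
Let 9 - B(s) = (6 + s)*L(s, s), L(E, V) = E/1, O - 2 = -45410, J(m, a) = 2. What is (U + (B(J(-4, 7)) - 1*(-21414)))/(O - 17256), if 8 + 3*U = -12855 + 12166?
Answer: -15881/46998 ≈ -0.33791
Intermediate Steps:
O = -45408 (O = 2 - 45410 = -45408)
U = -697/3 (U = -8/3 + (-12855 + 12166)/3 = -8/3 + (⅓)*(-689) = -8/3 - 689/3 = -697/3 ≈ -232.33)
L(E, V) = E (L(E, V) = E*1 = E)
B(s) = 9 - s*(6 + s) (B(s) = 9 - (6 + s)*s = 9 - s*(6 + s))
(U + (B(J(-4, 7)) - 1*(-21414)))/(O - 17256) = (-697/3 + ((9 - 1*2² - 6*2) - 1*(-21414)))/(-45408 - 17256) = (-697/3 + ((9 - 1*4 - 12) + 21414))/(-62664) = (-697/3 + ((9 - 4 - 12) + 21414))*(-1/62664) = (-697/3 + (-7 + 21414))*(-1/62664) = (-697/3 + 21407)*(-1/62664) = (63524/3)*(-1/62664) = -15881/46998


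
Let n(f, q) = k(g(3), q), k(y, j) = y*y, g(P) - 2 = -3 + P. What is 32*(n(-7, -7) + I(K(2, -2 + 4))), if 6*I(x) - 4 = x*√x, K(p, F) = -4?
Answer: 448/3 - 128*I/3 ≈ 149.33 - 42.667*I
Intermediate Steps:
g(P) = -1 + P (g(P) = 2 + (-3 + P) = -1 + P)
k(y, j) = y²
n(f, q) = 4 (n(f, q) = (-1 + 3)² = 2² = 4)
I(x) = ⅔ + x^(3/2)/6 (I(x) = ⅔ + (x*√x)/6 = ⅔ + x^(3/2)/6)
32*(n(-7, -7) + I(K(2, -2 + 4))) = 32*(4 + (⅔ + (-4)^(3/2)/6)) = 32*(4 + (⅔ + (-8*I)/6)) = 32*(4 + (⅔ - 4*I/3)) = 32*(14/3 - 4*I/3) = 448/3 - 128*I/3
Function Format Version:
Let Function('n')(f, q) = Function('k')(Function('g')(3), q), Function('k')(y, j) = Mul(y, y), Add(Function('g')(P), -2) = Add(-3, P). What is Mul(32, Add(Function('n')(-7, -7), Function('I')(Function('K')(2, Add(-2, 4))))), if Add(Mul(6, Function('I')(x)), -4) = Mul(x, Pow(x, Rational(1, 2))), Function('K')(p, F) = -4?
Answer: Add(Rational(448, 3), Mul(Rational(-128, 3), I)) ≈ Add(149.33, Mul(-42.667, I))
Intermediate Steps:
Function('g')(P) = Add(-1, P) (Function('g')(P) = Add(2, Add(-3, P)) = Add(-1, P))
Function('k')(y, j) = Pow(y, 2)
Function('n')(f, q) = 4 (Function('n')(f, q) = Pow(Add(-1, 3), 2) = Pow(2, 2) = 4)
Function('I')(x) = Add(Rational(2, 3), Mul(Rational(1, 6), Pow(x, Rational(3, 2)))) (Function('I')(x) = Add(Rational(2, 3), Mul(Rational(1, 6), Mul(x, Pow(x, Rational(1, 2))))) = Add(Rational(2, 3), Mul(Rational(1, 6), Pow(x, Rational(3, 2)))))
Mul(32, Add(Function('n')(-7, -7), Function('I')(Function('K')(2, Add(-2, 4))))) = Mul(32, Add(4, Add(Rational(2, 3), Mul(Rational(1, 6), Pow(-4, Rational(3, 2)))))) = Mul(32, Add(4, Add(Rational(2, 3), Mul(Rational(1, 6), Mul(-8, I))))) = Mul(32, Add(4, Add(Rational(2, 3), Mul(Rational(-4, 3), I)))) = Mul(32, Add(Rational(14, 3), Mul(Rational(-4, 3), I))) = Add(Rational(448, 3), Mul(Rational(-128, 3), I))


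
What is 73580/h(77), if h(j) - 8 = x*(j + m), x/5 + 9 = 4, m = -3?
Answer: -36790/921 ≈ -39.946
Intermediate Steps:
x = -25 (x = -45 + 5*4 = -45 + 20 = -25)
h(j) = 83 - 25*j (h(j) = 8 - 25*(j - 3) = 8 - 25*(-3 + j) = 8 + (75 - 25*j) = 83 - 25*j)
73580/h(77) = 73580/(83 - 25*77) = 73580/(83 - 1925) = 73580/(-1842) = 73580*(-1/1842) = -36790/921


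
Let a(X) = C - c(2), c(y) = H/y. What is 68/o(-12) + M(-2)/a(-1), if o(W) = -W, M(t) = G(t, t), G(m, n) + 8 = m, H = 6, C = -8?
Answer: 217/33 ≈ 6.5758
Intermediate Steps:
G(m, n) = -8 + m
c(y) = 6/y
M(t) = -8 + t
a(X) = -11 (a(X) = -8 - 6/2 = -8 - 1*3 = -8 - 3 = -11)
68/o(-12) + M(-2)/a(-1) = 68/((-1*(-12))) + (-8 - 2)/(-11) = 68/12 - 10*(-1/11) = 68*(1/12) + 10/11 = 17/3 + 10/11 = 217/33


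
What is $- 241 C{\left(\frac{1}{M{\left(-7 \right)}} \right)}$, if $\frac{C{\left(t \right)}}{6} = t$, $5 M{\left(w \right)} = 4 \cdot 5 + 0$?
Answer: $- \frac{723}{2} \approx -361.5$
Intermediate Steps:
$M{\left(w \right)} = 4$ ($M{\left(w \right)} = \frac{4 \cdot 5 + 0}{5} = \frac{20 + 0}{5} = \frac{1}{5} \cdot 20 = 4$)
$C{\left(t \right)} = 6 t$
$- 241 C{\left(\frac{1}{M{\left(-7 \right)}} \right)} = - 241 \cdot \frac{6}{4} = - 241 \cdot 6 \cdot \frac{1}{4} = \left(-241\right) \frac{3}{2} = - \frac{723}{2}$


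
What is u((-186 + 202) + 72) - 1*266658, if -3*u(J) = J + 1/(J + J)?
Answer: -46936971/176 ≈ -2.6669e+5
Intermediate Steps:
u(J) = -J/3 - 1/(6*J) (u(J) = -(J + 1/(J + J))/3 = -(J + 1/(2*J))/3 = -J/3 - 1/(6*J))
u((-186 + 202) + 72) - 1*266658 = (-((-186 + 202) + 72)/3 - 1/(6*((-186 + 202) + 72))) - 1*266658 = (-(16 + 72)/3 - 1/(6*(16 + 72))) - 266658 = (-1/3*88 - 1/6/88) - 266658 = (-88/3 - 1/6*1/88) - 266658 = (-88/3 - 1/528) - 266658 = -5163/176 - 266658 = -46936971/176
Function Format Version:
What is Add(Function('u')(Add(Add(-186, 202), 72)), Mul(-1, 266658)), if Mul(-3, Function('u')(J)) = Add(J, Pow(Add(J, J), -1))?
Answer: Rational(-46936971, 176) ≈ -2.6669e+5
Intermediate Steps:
Function('u')(J) = Add(Mul(Rational(-1, 3), J), Mul(Rational(-1, 6), Pow(J, -1))) (Function('u')(J) = Mul(Rational(-1, 3), Add(J, Pow(Add(J, J), -1))) = Mul(Rational(-1, 3), Add(J, Pow(Mul(2, J), -1))) = Mul(Rational(-1, 3), Add(J, Mul(Rational(1, 2), Pow(J, -1)))) = Add(Mul(Rational(-1, 3), J), Mul(Rational(-1, 6), Pow(J, -1))))
Add(Function('u')(Add(Add(-186, 202), 72)), Mul(-1, 266658)) = Add(Add(Mul(Rational(-1, 3), Add(Add(-186, 202), 72)), Mul(Rational(-1, 6), Pow(Add(Add(-186, 202), 72), -1))), Mul(-1, 266658)) = Add(Add(Mul(Rational(-1, 3), Add(16, 72)), Mul(Rational(-1, 6), Pow(Add(16, 72), -1))), -266658) = Add(Add(Mul(Rational(-1, 3), 88), Mul(Rational(-1, 6), Pow(88, -1))), -266658) = Add(Add(Rational(-88, 3), Mul(Rational(-1, 6), Rational(1, 88))), -266658) = Add(Add(Rational(-88, 3), Rational(-1, 528)), -266658) = Add(Rational(-5163, 176), -266658) = Rational(-46936971, 176)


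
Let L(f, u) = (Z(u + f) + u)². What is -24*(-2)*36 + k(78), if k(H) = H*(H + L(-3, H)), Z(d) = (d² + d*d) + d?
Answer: 10142223714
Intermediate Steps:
Z(d) = d + 2*d² (Z(d) = (d² + d²) + d = 2*d² + d = d + 2*d²)
L(f, u) = (u + (f + u)*(1 + 2*f + 2*u))² (L(f, u) = ((u + f)*(1 + 2*(u + f)) + u)² = ((f + u)*(1 + 2*(f + u)) + u)² = ((f + u)*(1 + (2*f + 2*u)) + u)² = ((f + u)*(1 + 2*f + 2*u) + u)² = (u + (f + u)*(1 + 2*f + 2*u))²)
k(H) = H*(H + (H + (-5 + 2*H)*(-3 + H))²) (k(H) = H*(H + (H + (-3 + H)*(1 + 2*(-3) + 2*H))²) = H*(H + (H + (-3 + H)*(1 - 6 + 2*H))²) = H*(H + (H + (-3 + H)*(-5 + 2*H))²) = H*(H + (H + (-5 + 2*H)*(-3 + H))²))
-24*(-2)*36 + k(78) = -24*(-2)*36 + 78*(78 + (78 + (-5 + 2*78)*(-3 + 78))²) = 48*36 + 78*(78 + (78 + (-5 + 156)*75)²) = 1728 + 78*(78 + (78 + 151*75)²) = 1728 + 78*(78 + (78 + 11325)²) = 1728 + 78*(78 + 11403²) = 1728 + 78*(78 + 130028409) = 1728 + 78*130028487 = 1728 + 10142221986 = 10142223714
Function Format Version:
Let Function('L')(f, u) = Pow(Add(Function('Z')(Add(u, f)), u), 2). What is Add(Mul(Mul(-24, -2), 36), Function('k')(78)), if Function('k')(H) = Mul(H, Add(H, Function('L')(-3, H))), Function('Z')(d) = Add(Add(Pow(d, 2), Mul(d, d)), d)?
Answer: 10142223714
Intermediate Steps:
Function('Z')(d) = Add(d, Mul(2, Pow(d, 2))) (Function('Z')(d) = Add(Add(Pow(d, 2), Pow(d, 2)), d) = Add(Mul(2, Pow(d, 2)), d) = Add(d, Mul(2, Pow(d, 2))))
Function('L')(f, u) = Pow(Add(u, Mul(Add(f, u), Add(1, Mul(2, f), Mul(2, u)))), 2) (Function('L')(f, u) = Pow(Add(Mul(Add(u, f), Add(1, Mul(2, Add(u, f)))), u), 2) = Pow(Add(Mul(Add(f, u), Add(1, Mul(2, Add(f, u)))), u), 2) = Pow(Add(Mul(Add(f, u), Add(1, Add(Mul(2, f), Mul(2, u)))), u), 2) = Pow(Add(Mul(Add(f, u), Add(1, Mul(2, f), Mul(2, u))), u), 2) = Pow(Add(u, Mul(Add(f, u), Add(1, Mul(2, f), Mul(2, u)))), 2))
Function('k')(H) = Mul(H, Add(H, Pow(Add(H, Mul(Add(-5, Mul(2, H)), Add(-3, H))), 2))) (Function('k')(H) = Mul(H, Add(H, Pow(Add(H, Mul(Add(-3, H), Add(1, Mul(2, -3), Mul(2, H)))), 2))) = Mul(H, Add(H, Pow(Add(H, Mul(Add(-3, H), Add(1, -6, Mul(2, H)))), 2))) = Mul(H, Add(H, Pow(Add(H, Mul(Add(-3, H), Add(-5, Mul(2, H)))), 2))) = Mul(H, Add(H, Pow(Add(H, Mul(Add(-5, Mul(2, H)), Add(-3, H))), 2))))
Add(Mul(Mul(-24, -2), 36), Function('k')(78)) = Add(Mul(Mul(-24, -2), 36), Mul(78, Add(78, Pow(Add(78, Mul(Add(-5, Mul(2, 78)), Add(-3, 78))), 2)))) = Add(Mul(48, 36), Mul(78, Add(78, Pow(Add(78, Mul(Add(-5, 156), 75)), 2)))) = Add(1728, Mul(78, Add(78, Pow(Add(78, Mul(151, 75)), 2)))) = Add(1728, Mul(78, Add(78, Pow(Add(78, 11325), 2)))) = Add(1728, Mul(78, Add(78, Pow(11403, 2)))) = Add(1728, Mul(78, Add(78, 130028409))) = Add(1728, Mul(78, 130028487)) = Add(1728, 10142221986) = 10142223714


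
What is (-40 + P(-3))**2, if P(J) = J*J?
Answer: 961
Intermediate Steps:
P(J) = J**2
(-40 + P(-3))**2 = (-40 + (-3)**2)**2 = (-40 + 9)**2 = (-31)**2 = 961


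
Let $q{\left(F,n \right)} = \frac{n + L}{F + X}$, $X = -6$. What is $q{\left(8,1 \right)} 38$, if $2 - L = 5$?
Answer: $-38$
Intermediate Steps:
$L = -3$ ($L = 2 - 5 = -3$)
$q{\left(F,n \right)} = \frac{-3 + n}{-6 + F}$ ($q{\left(F,n \right)} = \frac{n - 3}{F - 6} = \frac{-3 + n}{-6 + F}$)
$q{\left(8,1 \right)} 38 = \frac{-3 + 1}{-6 + 8} \cdot 38 = \frac{1}{2} \left(-2\right) 38 = \left(-1\right) 38 = -38$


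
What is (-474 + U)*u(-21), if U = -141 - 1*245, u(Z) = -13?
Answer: 11180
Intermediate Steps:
U = -386 (U = -141 - 245 = -386)
(-474 + U)*u(-21) = (-474 - 386)*(-13) = -860*(-13) = 11180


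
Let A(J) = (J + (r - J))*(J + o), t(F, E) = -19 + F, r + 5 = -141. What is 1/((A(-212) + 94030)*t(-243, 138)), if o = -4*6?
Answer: -1/33663332 ≈ -2.9706e-8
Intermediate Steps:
r = -146 (r = -5 - 141 = -146)
o = -24
A(J) = 3504 - 146*J (A(J) = (J + (-146 - J))*(J - 24) = -146*(-24 + J) = 3504 - 146*J)
1/((A(-212) + 94030)*t(-243, 138)) = 1/(((3504 - 146*(-212)) + 94030)*(-19 - 243)) = 1/(((3504 + 30952) + 94030)*(-262)) = -1/262/(34456 + 94030) = -1/262/128486 = (1/128486)*(-1/262) = -1/33663332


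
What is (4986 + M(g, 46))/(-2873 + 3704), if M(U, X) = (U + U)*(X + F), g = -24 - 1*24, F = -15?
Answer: 670/277 ≈ 2.4188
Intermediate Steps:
g = -48 (g = -24 - 24 = -48)
M(U, X) = 2*U*(-15 + X) (M(U, X) = (U + U)*(X - 15) = (2*U)*(-15 + X) = 2*U*(-15 + X))
(4986 + M(g, 46))/(-2873 + 3704) = (4986 + 2*(-48)*(-15 + 46))/(-2873 + 3704) = (4986 + 2*(-48)*31)/831 = (4986 - 2976)*(1/831) = 2010*(1/831) = 670/277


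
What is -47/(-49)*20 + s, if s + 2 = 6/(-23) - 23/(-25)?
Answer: 502721/28175 ≈ 17.843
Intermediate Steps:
s = -771/575 (s = -2 + (6/(-23) - 23/(-25)) = -2 + (6*(-1/23) - 23*(-1/25)) = -2 + (-6/23 + 23/25) = -2 + 379/575 = -771/575 ≈ -1.3409)
-47/(-49)*20 + s = -47/(-49)*20 - 771/575 = -47*(-1/49)*20 - 771/575 = (47/49)*20 - 771/575 = 940/49 - 771/575 = 502721/28175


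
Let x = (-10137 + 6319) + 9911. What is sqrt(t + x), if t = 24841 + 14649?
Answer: sqrt(45583) ≈ 213.50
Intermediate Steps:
x = 6093 (x = -3818 + 9911 = 6093)
t = 39490
sqrt(t + x) = sqrt(39490 + 6093) = sqrt(45583)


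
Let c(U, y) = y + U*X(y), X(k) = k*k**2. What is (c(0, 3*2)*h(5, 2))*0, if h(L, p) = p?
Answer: 0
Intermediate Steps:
X(k) = k**3
c(U, y) = y + U*y**3
(c(0, 3*2)*h(5, 2))*0 = ((3*2 + 0*(3*2)**3)*2)*0 = ((6 + 0*6**3)*2)*0 = ((6 + 0*216)*2)*0 = ((6 + 0)*2)*0 = (6*2)*0 = 12*0 = 0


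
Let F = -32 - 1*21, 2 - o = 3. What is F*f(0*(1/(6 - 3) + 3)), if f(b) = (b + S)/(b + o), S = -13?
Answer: -689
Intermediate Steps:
o = -1 (o = 2 - 1*3 = 2 - 3 = -1)
F = -53 (F = -32 - 21 = -53)
f(b) = (-13 + b)/(-1 + b) (f(b) = (b - 13)/(b - 1) = (-13 + b)/(-1 + b))
F*f(0*(1/(6 - 3) + 3)) = -53*(-13 + 0*(1/(6 - 3) + 3))/(-1 + 0*(1/(6 - 3) + 3)) = -53*(-13 + 0*(1/3 + 3))/(-1 + 0*(1/3 + 3)) = -53*(-13 + 0*(10/3))/(-1 + 0*(10/3)) = -53*(-13 + 0)/(-1 + 0) = -53*(-13)/(-1) = -(-53)*(-13) = -53*13 = -689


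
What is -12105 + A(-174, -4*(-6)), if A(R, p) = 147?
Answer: -11958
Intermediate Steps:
-12105 + A(-174, -4*(-6)) = -12105 + 147 = -11958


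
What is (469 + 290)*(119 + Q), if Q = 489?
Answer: 461472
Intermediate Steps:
(469 + 290)*(119 + Q) = (469 + 290)*(119 + 489) = 759*608 = 461472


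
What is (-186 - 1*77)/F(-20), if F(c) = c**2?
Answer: -263/400 ≈ -0.65750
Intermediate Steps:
(-186 - 1*77)/F(-20) = (-186 - 1*77)/((-20)**2) = (-186 - 77)/400 = -263*1/400 = -263/400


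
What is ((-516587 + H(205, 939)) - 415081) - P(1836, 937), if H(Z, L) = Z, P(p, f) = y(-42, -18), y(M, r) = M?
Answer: -931421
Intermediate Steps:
P(p, f) = -42
((-516587 + H(205, 939)) - 415081) - P(1836, 937) = ((-516587 + 205) - 415081) - 1*(-42) = (-516382 - 415081) + 42 = -931463 + 42 = -931421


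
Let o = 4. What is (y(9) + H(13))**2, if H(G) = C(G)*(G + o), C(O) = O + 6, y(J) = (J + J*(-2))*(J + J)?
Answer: 25921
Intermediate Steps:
y(J) = -2*J**2 (y(J) = (J - 2*J)*(2*J) = (-J)*(2*J) = -2*J**2)
C(O) = 6 + O
H(G) = (4 + G)*(6 + G) (H(G) = (6 + G)*(G + 4) = (6 + G)*(4 + G) = (4 + G)*(6 + G))
(y(9) + H(13))**2 = (-2*9**2 + (4 + 13)*(6 + 13))**2 = (-2*81 + 17*19)**2 = (-162 + 323)**2 = 161**2 = 25921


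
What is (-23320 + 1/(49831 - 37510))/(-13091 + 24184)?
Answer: -287325719/136676853 ≈ -2.1022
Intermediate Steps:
(-23320 + 1/(49831 - 37510))/(-13091 + 24184) = (-23320 + 1/12321)/11093 = (-23320 + 1/12321)*(1/11093) = -287325719/12321*1/11093 = -287325719/136676853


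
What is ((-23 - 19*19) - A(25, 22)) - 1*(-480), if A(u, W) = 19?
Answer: 77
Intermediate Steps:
((-23 - 19*19) - A(25, 22)) - 1*(-480) = ((-23 - 19*19) - 1*19) - 1*(-480) = ((-23 - 361) - 19) + 480 = (-384 - 19) + 480 = -403 + 480 = 77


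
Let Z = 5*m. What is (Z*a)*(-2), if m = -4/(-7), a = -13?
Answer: 520/7 ≈ 74.286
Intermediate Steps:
m = 4/7 (m = -4*(-⅐) = 4/7 ≈ 0.57143)
Z = 20/7 (Z = 5*(4/7) = 20/7 ≈ 2.8571)
(Z*a)*(-2) = ((20/7)*(-13))*(-2) = -260/7*(-2) = 520/7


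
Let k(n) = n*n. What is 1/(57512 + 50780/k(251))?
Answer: 63001/3623364292 ≈ 1.7387e-5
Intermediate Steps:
k(n) = n**2
1/(57512 + 50780/k(251)) = 1/(57512 + 50780/(251**2)) = 1/(57512 + 50780/63001) = 1/(3623364292/63001) = 63001/3623364292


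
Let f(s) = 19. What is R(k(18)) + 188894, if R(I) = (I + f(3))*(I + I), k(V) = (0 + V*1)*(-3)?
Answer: 192674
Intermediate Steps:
k(V) = -3*V (k(V) = (0 + V)*(-3) = V*(-3) = -3*V)
R(I) = 2*I*(19 + I) (R(I) = (I + 19)*(I + I) = (19 + I)*(2*I) = 2*I*(19 + I))
R(k(18)) + 188894 = 2*(-3*18)*(19 - 3*18) + 188894 = 2*(-54)*(19 - 54) + 188894 = 2*(-54)*(-35) + 188894 = 3780 + 188894 = 192674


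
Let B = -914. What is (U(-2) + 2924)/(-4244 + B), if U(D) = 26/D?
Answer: -2911/5158 ≈ -0.56437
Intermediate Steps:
(U(-2) + 2924)/(-4244 + B) = (26/(-2) + 2924)/(-4244 - 914) = (26*(-½) + 2924)/(-5158) = (-13 + 2924)*(-1/5158) = 2911*(-1/5158) = -2911/5158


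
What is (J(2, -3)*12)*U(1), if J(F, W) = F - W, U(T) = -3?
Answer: -180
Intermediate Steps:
(J(2, -3)*12)*U(1) = ((2 - 1*(-3))*12)*(-3) = ((2 + 3)*12)*(-3) = (5*12)*(-3) = 60*(-3) = -180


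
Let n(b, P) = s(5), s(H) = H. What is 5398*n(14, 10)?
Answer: 26990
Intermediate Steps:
n(b, P) = 5
5398*n(14, 10) = 5398*5 = 26990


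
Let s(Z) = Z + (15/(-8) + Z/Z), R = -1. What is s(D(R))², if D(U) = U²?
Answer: 1/64 ≈ 0.015625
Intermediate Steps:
s(Z) = -7/8 + Z (s(Z) = Z + (15*(-⅛) + 1) = Z + (-15/8 + 1) = Z - 7/8 = -7/8 + Z)
s(D(R))² = (-7/8 + (-1)²)² = (-7/8 + 1)² = (⅛)² = 1/64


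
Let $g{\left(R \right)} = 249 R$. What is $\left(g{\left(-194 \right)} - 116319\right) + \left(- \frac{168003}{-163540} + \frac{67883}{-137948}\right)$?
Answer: $- \frac{464241318342247}{2820001990} \approx -1.6462 \cdot 10^{5}$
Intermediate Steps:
$\left(g{\left(-194 \right)} - 116319\right) + \left(- \frac{168003}{-163540} + \frac{67883}{-137948}\right) = \left(249 \left(-194\right) - 116319\right) + \left(- \frac{168003}{-163540} + \frac{67883}{-137948}\right) = \left(-48306 - 116319\right) + \left(\left(-168003\right) \left(- \frac{1}{163540}\right) + 67883 \left(- \frac{1}{137948}\right)\right) = -164625 + \left(\frac{168003}{163540} - \frac{67883}{137948}\right) = -164625 + \frac{1509261503}{2820001990} = - \frac{464241318342247}{2820001990}$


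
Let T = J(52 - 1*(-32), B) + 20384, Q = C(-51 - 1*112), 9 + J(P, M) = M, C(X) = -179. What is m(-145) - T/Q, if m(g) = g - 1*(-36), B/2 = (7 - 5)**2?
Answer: 872/179 ≈ 4.8715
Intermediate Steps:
B = 8 (B = 2*(7 - 5)**2 = 2*2**2 = 2*4 = 8)
J(P, M) = -9 + M
Q = -179
T = 20383 (T = (-9 + 8) + 20384 = -1 + 20384 = 20383)
m(g) = 36 + g (m(g) = g + 36 = 36 + g)
m(-145) - T/Q = (36 - 145) - 20383/(-179) = -109 - 20383*(-1)/179 = -109 - 1*(-20383/179) = -109 + 20383/179 = 872/179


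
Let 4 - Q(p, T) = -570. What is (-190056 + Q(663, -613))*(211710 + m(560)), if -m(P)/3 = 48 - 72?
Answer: -40128876924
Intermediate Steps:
m(P) = 72 (m(P) = -3*(48 - 72) = -3*(-24) = 72)
Q(p, T) = 574 (Q(p, T) = 4 - 1*(-570) = 4 + 570 = 574)
(-190056 + Q(663, -613))*(211710 + m(560)) = (-190056 + 574)*(211710 + 72) = -189482*211782 = -40128876924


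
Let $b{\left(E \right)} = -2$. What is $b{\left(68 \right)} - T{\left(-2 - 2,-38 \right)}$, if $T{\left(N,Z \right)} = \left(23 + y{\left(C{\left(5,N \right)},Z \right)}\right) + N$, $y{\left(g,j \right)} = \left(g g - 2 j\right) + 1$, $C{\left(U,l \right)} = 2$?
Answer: $-102$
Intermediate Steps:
$y{\left(g,j \right)} = 1 + g^{2} - 2 j$ ($y{\left(g,j \right)} = \left(g^{2} - 2 j\right) + 1 = 1 + g^{2} - 2 j$)
$T{\left(N,Z \right)} = 28 + N - 2 Z$ ($T{\left(N,Z \right)} = \left(23 + \left(1 + 2^{2} - 2 Z\right)\right) + N = \left(23 + \left(1 + 4 - 2 Z\right)\right) + N = \left(23 - \left(-5 + 2 Z\right)\right) + N = \left(28 - 2 Z\right) + N = 28 + N - 2 Z$)
$b{\left(68 \right)} - T{\left(-2 - 2,-38 \right)} = -2 - \left(28 - 4 - -76\right) = -2 - \left(28 - 4 + 76\right) = -2 - 100 = -102$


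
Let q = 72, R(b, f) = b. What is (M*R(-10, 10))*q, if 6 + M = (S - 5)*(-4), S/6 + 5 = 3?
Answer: -44640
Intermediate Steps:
S = -12 (S = -30 + 6*3 = -30 + 18 = -12)
M = 62 (M = -6 + (-12 - 5)*(-4) = -6 - 17*(-4) = -6 + 68 = 62)
(M*R(-10, 10))*q = (62*(-10))*72 = -620*72 = -44640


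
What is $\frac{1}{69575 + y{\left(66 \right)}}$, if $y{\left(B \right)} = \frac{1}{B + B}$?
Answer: $\frac{132}{9183901} \approx 1.4373 \cdot 10^{-5}$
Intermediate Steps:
$y{\left(B \right)} = \frac{1}{2 B}$
$\frac{1}{69575 + y{\left(66 \right)}} = \frac{1}{69575 + \frac{1}{2 \cdot 66}} = \frac{1}{69575 + \frac{1}{2} \cdot \frac{1}{66}} = \frac{1}{69575 + \frac{1}{132}} = \frac{1}{\frac{9183901}{132}} = \frac{132}{9183901}$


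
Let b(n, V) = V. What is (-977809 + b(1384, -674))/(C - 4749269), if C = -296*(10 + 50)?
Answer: 978483/4767029 ≈ 0.20526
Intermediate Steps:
C = -17760 (C = -296*60 = -17760)
(-977809 + b(1384, -674))/(C - 4749269) = (-977809 - 674)/(-17760 - 4749269) = -978483/(-4767029) = -978483*(-1/4767029) = 978483/4767029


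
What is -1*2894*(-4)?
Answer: 11576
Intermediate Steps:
-1*2894*(-4) = -2894*(-4) = 11576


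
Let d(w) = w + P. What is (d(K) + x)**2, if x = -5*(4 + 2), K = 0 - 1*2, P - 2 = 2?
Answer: 784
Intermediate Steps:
P = 4 (P = 2 + 2 = 4)
K = -2 (K = 0 - 2 = -2)
x = -30 (x = -5*6 = -30)
d(w) = 4 + w (d(w) = w + 4 = 4 + w)
(d(K) + x)**2 = ((4 - 2) - 30)**2 = (2 - 30)**2 = (-28)**2 = 784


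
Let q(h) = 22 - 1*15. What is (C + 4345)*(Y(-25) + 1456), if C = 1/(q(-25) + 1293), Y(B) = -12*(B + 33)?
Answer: 384098068/65 ≈ 5.9092e+6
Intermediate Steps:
q(h) = 7 (q(h) = 22 - 15 = 7)
Y(B) = -396 - 12*B (Y(B) = -12*(33 + B) = -396 - 12*B)
C = 1/1300 (C = 1/(7 + 1293) = 1/1300 ≈ 0.00076923)
(C + 4345)*(Y(-25) + 1456) = (1/1300 + 4345)*((-396 - 12*(-25)) + 1456) = 5648501*((-396 + 300) + 1456)/1300 = 5648501*(-96 + 1456)/1300 = (5648501/1300)*1360 = 384098068/65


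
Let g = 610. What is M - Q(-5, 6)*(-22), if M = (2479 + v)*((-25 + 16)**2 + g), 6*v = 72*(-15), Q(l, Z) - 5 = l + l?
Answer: 1588499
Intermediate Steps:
Q(l, Z) = 5 + 2*l (Q(l, Z) = 5 + (l + l) = 5 + 2*l)
v = -180 (v = (72*(-15))/6 = (1/6)*(-1080) = -180)
M = 1588609 (M = (2479 - 180)*((-25 + 16)**2 + 610) = 2299*((-9)**2 + 610) = 2299*(81 + 610) = 2299*691 = 1588609)
M - Q(-5, 6)*(-22) = 1588609 - (5 + 2*(-5))*(-22) = 1588609 - (5 - 10)*(-22) = 1588609 - (-5)*(-22) = 1588609 - 1*110 = 1588609 - 110 = 1588499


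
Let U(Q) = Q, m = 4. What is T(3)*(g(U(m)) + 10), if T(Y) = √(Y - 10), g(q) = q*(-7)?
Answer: -18*I*√7 ≈ -47.624*I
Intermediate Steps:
g(q) = -7*q
T(Y) = √(-10 + Y)
T(3)*(g(U(m)) + 10) = √(-10 + 3)*(-7*4 + 10) = √(-7)*(-28 + 10) = (I*√7)*(-18) = -18*I*√7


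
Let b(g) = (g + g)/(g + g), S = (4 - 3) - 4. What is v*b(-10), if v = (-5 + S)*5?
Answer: -40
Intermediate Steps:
S = -3 (S = 1 - 4 = -3)
b(g) = 1 (b(g) = (2*g)/((2*g)) = (2*g)*(1/(2*g)) = 1)
v = -40 (v = (-5 - 3)*5 = -8*5 = -40)
v*b(-10) = -40*1 = -40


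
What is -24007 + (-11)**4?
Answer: -9366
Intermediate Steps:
-24007 + (-11)**4 = -24007 + 14641 = -9366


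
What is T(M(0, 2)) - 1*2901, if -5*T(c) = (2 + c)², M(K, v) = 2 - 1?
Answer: -14514/5 ≈ -2902.8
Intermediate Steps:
M(K, v) = 1
T(c) = -(2 + c)²/5
T(M(0, 2)) - 1*2901 = -(2 + 1)²/5 - 1*2901 = -⅕*3² - 2901 = -⅕*9 - 2901 = -9/5 - 2901 = -14514/5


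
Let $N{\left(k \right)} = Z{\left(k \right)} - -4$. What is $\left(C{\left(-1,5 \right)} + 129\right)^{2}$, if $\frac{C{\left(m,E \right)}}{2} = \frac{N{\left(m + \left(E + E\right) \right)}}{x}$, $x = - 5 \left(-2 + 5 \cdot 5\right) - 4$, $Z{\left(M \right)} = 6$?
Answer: $\frac{235039561}{14161} \approx 16598.0$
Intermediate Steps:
$N{\left(k \right)} = 10$ ($N{\left(k \right)} = 6 - -4 = 6 + 4 = 10$)
$x = -119$ ($x = - 5 \left(-2 + 25\right) - 4 = \left(-5\right) 23 - 4 = -115 - 4 = -119$)
$C{\left(m,E \right)} = - \frac{20}{119}$ ($C{\left(m,E \right)} = 2 \frac{10}{-119} = 2 \cdot 10 \left(- \frac{1}{119}\right) = 2 \left(- \frac{10}{119}\right) = - \frac{20}{119}$)
$\left(C{\left(-1,5 \right)} + 129\right)^{2} = \left(- \frac{20}{119} + 129\right)^{2} = \left(\frac{15331}{119}\right)^{2} = \frac{235039561}{14161}$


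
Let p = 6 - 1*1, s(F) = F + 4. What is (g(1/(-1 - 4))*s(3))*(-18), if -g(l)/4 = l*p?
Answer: -504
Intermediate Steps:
s(F) = 4 + F
p = 5 (p = 6 - 1 = 5)
g(l) = -20*l (g(l) = -4*l*5 = -20*l)
(g(1/(-1 - 4))*s(3))*(-18) = ((-20/(-1 - 4))*(4 + 3))*(-18) = (-20/(-5)*7)*(-18) = (-20*(-⅕)*7)*(-18) = (4*7)*(-18) = 28*(-18) = -504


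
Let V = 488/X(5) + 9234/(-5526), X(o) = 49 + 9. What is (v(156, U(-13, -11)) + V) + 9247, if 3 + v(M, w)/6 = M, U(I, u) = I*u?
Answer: 90559026/8903 ≈ 10172.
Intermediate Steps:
X(o) = 58
v(M, w) = -18 + 6*M
V = 60031/8903 (V = 488/58 + 9234/(-5526) = 488*(1/58) + 9234*(-1/5526) = 244/29 - 513/307 = 60031/8903 ≈ 6.7428)
(v(156, U(-13, -11)) + V) + 9247 = ((-18 + 6*156) + 60031/8903) + 9247 = ((-18 + 936) + 60031/8903) + 9247 = (918 + 60031/8903) + 9247 = 8232985/8903 + 9247 = 90559026/8903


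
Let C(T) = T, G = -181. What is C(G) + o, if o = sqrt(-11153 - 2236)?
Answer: -181 + I*sqrt(13389) ≈ -181.0 + 115.71*I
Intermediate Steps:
o = I*sqrt(13389) (o = sqrt(-13389) = I*sqrt(13389) ≈ 115.71*I)
C(G) + o = -181 + I*sqrt(13389)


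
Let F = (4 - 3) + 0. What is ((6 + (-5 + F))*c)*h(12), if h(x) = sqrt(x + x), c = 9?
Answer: 36*sqrt(6) ≈ 88.182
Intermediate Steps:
F = 1 (F = 1 + 0 = 1)
h(x) = sqrt(2)*sqrt(x) (h(x) = sqrt(2*x) = sqrt(2)*sqrt(x))
((6 + (-5 + F))*c)*h(12) = ((6 + (-5 + 1))*9)*(sqrt(2)*sqrt(12)) = ((6 - 4)*9)*(sqrt(2)*(2*sqrt(3))) = (2*9)*(2*sqrt(6)) = 18*(2*sqrt(6)) = 36*sqrt(6)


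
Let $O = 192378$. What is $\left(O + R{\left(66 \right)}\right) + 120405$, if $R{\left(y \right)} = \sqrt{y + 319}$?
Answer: $312783 + \sqrt{385} \approx 3.128 \cdot 10^{5}$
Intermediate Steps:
$R{\left(y \right)} = \sqrt{319 + y}$
$\left(O + R{\left(66 \right)}\right) + 120405 = \left(192378 + \sqrt{319 + 66}\right) + 120405 = \left(192378 + \sqrt{385}\right) + 120405 = 312783 + \sqrt{385}$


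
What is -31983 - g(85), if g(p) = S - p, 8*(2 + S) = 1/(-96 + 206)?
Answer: -28068481/880 ≈ -31896.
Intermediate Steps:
S = -1759/880 (S = -2 + 1/(8*(-96 + 206)) = -2 + (1/8)/110 = -2 + (1/8)*(1/110) = -2 + 1/880 = -1759/880 ≈ -1.9989)
g(p) = -1759/880 - p
-31983 - g(85) = -31983 - (-1759/880 - 1*85) = -31983 - (-1759/880 - 85) = -31983 - 1*(-76559/880) = -31983 + 76559/880 = -28068481/880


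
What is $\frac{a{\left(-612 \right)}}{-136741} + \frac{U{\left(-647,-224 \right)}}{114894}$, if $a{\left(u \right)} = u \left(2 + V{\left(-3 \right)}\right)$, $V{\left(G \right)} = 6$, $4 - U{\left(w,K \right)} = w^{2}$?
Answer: $- \frac{18892648427}{5236906818} \approx -3.6076$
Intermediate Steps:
$U{\left(w,K \right)} = 4 - w^{2}$
$a{\left(u \right)} = 8 u$ ($a{\left(u \right)} = u \left(2 + 6\right) = u 8 = 8 u$)
$\frac{a{\left(-612 \right)}}{-136741} + \frac{U{\left(-647,-224 \right)}}{114894} = \frac{8 \left(-612\right)}{-136741} + \frac{4 - \left(-647\right)^{2}}{114894} = \left(-4896\right) \left(- \frac{1}{136741}\right) + \left(4 - 418609\right) \frac{1}{114894} = \frac{4896}{136741} + \left(4 - 418609\right) \frac{1}{114894} = \frac{4896}{136741} - \frac{139535}{38298} = - \frac{18892648427}{5236906818}$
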